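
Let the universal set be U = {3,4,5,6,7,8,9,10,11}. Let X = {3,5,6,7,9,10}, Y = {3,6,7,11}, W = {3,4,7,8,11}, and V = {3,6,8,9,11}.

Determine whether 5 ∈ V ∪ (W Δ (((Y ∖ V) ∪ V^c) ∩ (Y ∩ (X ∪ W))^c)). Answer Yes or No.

Yes

5 ∉ Y and 5 ∉ V, so 5 ∉ Y ∖ V
5 ∉ V, so 5 ∈ V^c
5 ∉ (Y ∖ V) and 5 ∈ V^c, so 5 ∈ (Y ∖ V) ∪ V^c
5 ∈ X and 5 ∉ W, so 5 ∈ X ∪ W
5 ∉ Y and 5 ∈ (X ∪ W), so 5 ∉ Y ∩ (X ∪ W)
5 ∈ (Y ∩ (X ∪ W))^c since 5 ∉ (Y ∩ (X ∪ W))
5 ∈ ((Y ∖ V) ∪ V^c) and 5 ∈ (Y ∩ (X ∪ W))^c, so 5 ∈ ((Y ∖ V) ∪ V^c) ∩ (Y ∩ (X ∪ W))^c
5 ∉ W and 5 ∈ (((Y ∖ V) ∪ V^c) ∩ (Y ∩ (X ∪ W))^c), so 5 ∈ W Δ (((Y ∖ V) ∪ V^c) ∩ (Y ∩ (X ∪ W))^c)
5 ∉ V and 5 ∈ (W Δ (((Y ∖ V) ∪ V^c) ∩ (Y ∩ (X ∪ W))^c)), so 5 ∈ V ∪ (W Δ (((Y ∖ V) ∪ V^c) ∩ (Y ∩ (X ∪ W))^c))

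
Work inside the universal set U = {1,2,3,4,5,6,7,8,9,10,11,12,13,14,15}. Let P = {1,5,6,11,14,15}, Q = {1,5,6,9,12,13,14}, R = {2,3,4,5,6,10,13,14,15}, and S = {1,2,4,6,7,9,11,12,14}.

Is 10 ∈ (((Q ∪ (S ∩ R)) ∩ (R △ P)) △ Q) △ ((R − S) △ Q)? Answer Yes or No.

Yes

10 ∉ S and 10 ∈ R, so 10 ∉ S ∩ R
10 ∉ Q and 10 ∉ (S ∩ R), so 10 ∉ Q ∪ (S ∩ R)
10 ∈ R and 10 ∉ P, so 10 ∈ R △ P
10 ∉ (Q ∪ (S ∩ R)) and 10 ∈ (R △ P), so 10 ∉ (Q ∪ (S ∩ R)) ∩ (R △ P)
10 ∉ ((Q ∪ (S ∩ R)) ∩ (R △ P)) and 10 ∉ Q, so 10 ∉ ((Q ∪ (S ∩ R)) ∩ (R △ P)) △ Q
10 ∈ R and 10 ∉ S, so 10 ∈ R − S
10 ∈ (R − S) and 10 ∉ Q, so 10 ∈ (R − S) △ Q
10 ∉ (((Q ∪ (S ∩ R)) ∩ (R △ P)) △ Q) and 10 ∈ ((R − S) △ Q), so 10 ∈ (((Q ∪ (S ∩ R)) ∩ (R △ P)) △ Q) △ ((R − S) △ Q)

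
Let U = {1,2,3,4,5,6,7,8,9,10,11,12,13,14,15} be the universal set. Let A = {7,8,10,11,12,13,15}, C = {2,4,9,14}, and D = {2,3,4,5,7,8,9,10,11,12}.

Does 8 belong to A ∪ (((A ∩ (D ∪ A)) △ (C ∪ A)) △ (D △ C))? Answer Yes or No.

Yes

8 ∈ D and 8 ∈ A, so 8 ∈ D ∪ A
8 ∈ A and 8 ∈ (D ∪ A), so 8 ∈ A ∩ (D ∪ A)
8 ∉ C and 8 ∈ A, so 8 ∈ C ∪ A
8 ∈ (A ∩ (D ∪ A)) and 8 ∈ (C ∪ A), so 8 ∉ (A ∩ (D ∪ A)) △ (C ∪ A)
8 ∈ D and 8 ∉ C, so 8 ∈ D △ C
8 ∉ ((A ∩ (D ∪ A)) △ (C ∪ A)) and 8 ∈ (D △ C), so 8 ∈ ((A ∩ (D ∪ A)) △ (C ∪ A)) △ (D △ C)
8 ∈ A and 8 ∈ (((A ∩ (D ∪ A)) △ (C ∪ A)) △ (D △ C)), so 8 ∈ A ∪ (((A ∩ (D ∪ A)) △ (C ∪ A)) △ (D △ C))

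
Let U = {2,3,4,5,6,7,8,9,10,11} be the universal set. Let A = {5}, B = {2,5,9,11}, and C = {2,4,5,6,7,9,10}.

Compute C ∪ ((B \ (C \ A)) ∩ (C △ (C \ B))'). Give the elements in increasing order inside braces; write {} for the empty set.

{2,4,5,6,7,9,10,11}

C \ A = {2,4,6,7,9,10}
B \ (C \ A) = {5,11}
C \ B = {4,6,7,10}
C △ (C \ B) = {2,5,9}
(C △ (C \ B))' = {3,4,6,7,8,10,11}
(B \ (C \ A)) ∩ (C △ (C \ B))' = {11}
C ∪ ((B \ (C \ A)) ∩ (C △ (C \ B))') = {2,4,5,6,7,9,10,11}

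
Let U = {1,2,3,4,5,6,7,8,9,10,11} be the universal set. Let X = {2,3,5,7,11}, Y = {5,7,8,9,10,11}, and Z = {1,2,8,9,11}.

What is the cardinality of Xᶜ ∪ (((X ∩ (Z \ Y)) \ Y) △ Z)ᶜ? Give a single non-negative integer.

Xᶜ = {1,4,6,8,9,10}
Z \ Y = {1,2}
X ∩ (Z \ Y) = {2}
(X ∩ (Z \ Y)) \ Y = {2}
((X ∩ (Z \ Y)) \ Y) △ Z = {1,8,9,11}
(((X ∩ (Z \ Y)) \ Y) △ Z)ᶜ = {2,3,4,5,6,7,10}
Xᶜ ∪ (((X ∩ (Z \ Y)) \ Y) △ Z)ᶜ = {1,2,3,4,5,6,7,8,9,10}
|Xᶜ ∪ (((X ∩ (Z \ Y)) \ Y) △ Z)ᶜ| = 10

10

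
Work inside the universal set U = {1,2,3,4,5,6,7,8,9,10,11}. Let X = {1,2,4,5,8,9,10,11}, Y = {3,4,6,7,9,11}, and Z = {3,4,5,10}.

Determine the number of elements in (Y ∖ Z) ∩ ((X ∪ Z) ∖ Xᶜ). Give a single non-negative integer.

Y ∖ Z = {6,7,9,11}
X ∪ Z = {1,2,3,4,5,8,9,10,11}
Xᶜ = {3,6,7}
(X ∪ Z) ∖ Xᶜ = {1,2,4,5,8,9,10,11}
(Y ∖ Z) ∩ ((X ∪ Z) ∖ Xᶜ) = {9,11}
|(Y ∖ Z) ∩ ((X ∪ Z) ∖ Xᶜ)| = 2

2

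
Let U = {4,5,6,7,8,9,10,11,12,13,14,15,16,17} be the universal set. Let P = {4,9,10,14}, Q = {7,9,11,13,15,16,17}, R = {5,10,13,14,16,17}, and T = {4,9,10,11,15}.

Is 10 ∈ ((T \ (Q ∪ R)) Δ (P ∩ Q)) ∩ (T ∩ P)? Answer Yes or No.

No

10 ∉ Q and 10 ∈ R, so 10 ∈ Q ∪ R
10 ∈ T and 10 ∈ (Q ∪ R), so 10 ∉ T \ (Q ∪ R)
10 ∈ P and 10 ∉ Q, so 10 ∉ P ∩ Q
10 ∉ (T \ (Q ∪ R)) and 10 ∉ (P ∩ Q), so 10 ∉ (T \ (Q ∪ R)) Δ (P ∩ Q)
10 ∈ T and 10 ∈ P, so 10 ∈ T ∩ P
10 ∉ ((T \ (Q ∪ R)) Δ (P ∩ Q)) and 10 ∈ (T ∩ P), so 10 ∉ ((T \ (Q ∪ R)) Δ (P ∩ Q)) ∩ (T ∩ P)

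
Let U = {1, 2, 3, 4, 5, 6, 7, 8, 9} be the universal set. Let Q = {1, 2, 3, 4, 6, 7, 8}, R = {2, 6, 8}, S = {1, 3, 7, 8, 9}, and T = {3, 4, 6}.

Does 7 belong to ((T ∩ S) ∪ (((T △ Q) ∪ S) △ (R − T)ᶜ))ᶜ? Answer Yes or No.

7 ∉ T and 7 ∈ S, so 7 ∉ T ∩ S
7 ∉ T and 7 ∈ Q, so 7 ∈ T △ Q
7 ∈ (T △ Q) and 7 ∈ S, so 7 ∈ (T △ Q) ∪ S
7 ∉ R and 7 ∉ T, so 7 ∉ R − T
7 ∈ (R − T)ᶜ since 7 ∉ (R − T)
7 ∈ ((T △ Q) ∪ S) and 7 ∈ (R − T)ᶜ, so 7 ∉ ((T △ Q) ∪ S) △ (R − T)ᶜ
7 ∉ (T ∩ S) and 7 ∉ (((T △ Q) ∪ S) △ (R − T)ᶜ), so 7 ∉ (T ∩ S) ∪ (((T △ Q) ∪ S) △ (R − T)ᶜ)
7 ∈ ((T ∩ S) ∪ (((T △ Q) ∪ S) △ (R − T)ᶜ))ᶜ since 7 ∉ ((T ∩ S) ∪ (((T △ Q) ∪ S) △ (R − T)ᶜ))

Yes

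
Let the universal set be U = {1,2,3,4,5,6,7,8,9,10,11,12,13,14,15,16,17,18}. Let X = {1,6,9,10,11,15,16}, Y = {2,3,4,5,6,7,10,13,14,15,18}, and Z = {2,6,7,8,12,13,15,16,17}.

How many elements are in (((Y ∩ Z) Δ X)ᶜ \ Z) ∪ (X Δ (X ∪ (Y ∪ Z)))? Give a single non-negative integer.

Y ∩ Z = {2,6,7,13,15}
(Y ∩ Z) Δ X = {1,2,7,9,10,11,13,16}
((Y ∩ Z) Δ X)ᶜ = {3,4,5,6,8,12,14,15,17,18}
((Y ∩ Z) Δ X)ᶜ \ Z = {3,4,5,14,18}
Y ∪ Z = {2,3,4,5,6,7,8,10,12,13,14,15,16,17,18}
X ∪ (Y ∪ Z) = {1,2,3,4,5,6,7,8,9,10,11,12,13,14,15,16,17,18}
X Δ (X ∪ (Y ∪ Z)) = {2,3,4,5,7,8,12,13,14,17,18}
(((Y ∩ Z) Δ X)ᶜ \ Z) ∪ (X Δ (X ∪ (Y ∪ Z))) = {2,3,4,5,7,8,12,13,14,17,18}
|(((Y ∩ Z) Δ X)ᶜ \ Z) ∪ (X Δ (X ∪ (Y ∪ Z)))| = 11

11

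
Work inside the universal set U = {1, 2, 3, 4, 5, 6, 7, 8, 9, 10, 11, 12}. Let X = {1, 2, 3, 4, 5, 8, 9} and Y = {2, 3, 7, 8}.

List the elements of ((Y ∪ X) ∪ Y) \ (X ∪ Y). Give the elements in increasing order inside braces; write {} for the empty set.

{}

Y ∪ X = {1, 2, 3, 4, 5, 7, 8, 9}
(Y ∪ X) ∪ Y = {1, 2, 3, 4, 5, 7, 8, 9}
X ∪ Y = {1, 2, 3, 4, 5, 7, 8, 9}
((Y ∪ X) ∪ Y) \ (X ∪ Y) = {}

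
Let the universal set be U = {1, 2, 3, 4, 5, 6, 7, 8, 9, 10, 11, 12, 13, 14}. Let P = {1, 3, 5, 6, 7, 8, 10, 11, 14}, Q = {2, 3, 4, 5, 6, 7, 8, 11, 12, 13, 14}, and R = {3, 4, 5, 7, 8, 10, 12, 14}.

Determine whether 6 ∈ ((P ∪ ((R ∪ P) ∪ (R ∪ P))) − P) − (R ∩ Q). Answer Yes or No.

6 ∉ R and 6 ∈ P, so 6 ∈ R ∪ P
6 ∉ R and 6 ∈ P, so 6 ∈ R ∪ P
6 ∈ (R ∪ P) and 6 ∈ (R ∪ P), so 6 ∈ (R ∪ P) ∪ (R ∪ P)
6 ∈ P and 6 ∈ ((R ∪ P) ∪ (R ∪ P)), so 6 ∈ P ∪ ((R ∪ P) ∪ (R ∪ P))
6 ∈ (P ∪ ((R ∪ P) ∪ (R ∪ P))) and 6 ∈ P, so 6 ∉ (P ∪ ((R ∪ P) ∪ (R ∪ P))) − P
6 ∉ R and 6 ∈ Q, so 6 ∉ R ∩ Q
6 ∉ ((P ∪ ((R ∪ P) ∪ (R ∪ P))) − P) and 6 ∉ (R ∩ Q), so 6 ∉ ((P ∪ ((R ∪ P) ∪ (R ∪ P))) − P) − (R ∩ Q)

No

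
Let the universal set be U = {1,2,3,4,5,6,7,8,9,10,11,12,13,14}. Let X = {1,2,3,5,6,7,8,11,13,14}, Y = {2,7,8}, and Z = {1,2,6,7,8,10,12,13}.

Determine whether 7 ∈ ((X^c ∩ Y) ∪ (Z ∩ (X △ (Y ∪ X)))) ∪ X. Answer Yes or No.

Yes

7 ∈ X, so 7 ∉ X^c
7 ∉ X^c and 7 ∈ Y, so 7 ∉ X^c ∩ Y
7 ∈ Y and 7 ∈ X, so 7 ∈ Y ∪ X
7 ∈ X and 7 ∈ (Y ∪ X), so 7 ∉ X △ (Y ∪ X)
7 ∈ Z and 7 ∉ (X △ (Y ∪ X)), so 7 ∉ Z ∩ (X △ (Y ∪ X))
7 ∉ (X^c ∩ Y) and 7 ∉ (Z ∩ (X △ (Y ∪ X))), so 7 ∉ (X^c ∩ Y) ∪ (Z ∩ (X △ (Y ∪ X)))
7 ∉ ((X^c ∩ Y) ∪ (Z ∩ (X △ (Y ∪ X)))) and 7 ∈ X, so 7 ∈ ((X^c ∩ Y) ∪ (Z ∩ (X △ (Y ∪ X)))) ∪ X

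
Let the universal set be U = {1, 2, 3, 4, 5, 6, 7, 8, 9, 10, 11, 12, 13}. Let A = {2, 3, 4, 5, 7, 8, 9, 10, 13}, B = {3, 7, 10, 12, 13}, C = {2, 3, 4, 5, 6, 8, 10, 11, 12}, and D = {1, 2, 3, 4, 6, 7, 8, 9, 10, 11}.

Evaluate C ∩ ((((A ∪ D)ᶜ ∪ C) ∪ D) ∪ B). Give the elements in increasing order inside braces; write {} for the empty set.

A ∪ D = {1, 2, 3, 4, 5, 6, 7, 8, 9, 10, 11, 13}
(A ∪ D)ᶜ = {12}
(A ∪ D)ᶜ ∪ C = {2, 3, 4, 5, 6, 8, 10, 11, 12}
((A ∪ D)ᶜ ∪ C) ∪ D = {1, 2, 3, 4, 5, 6, 7, 8, 9, 10, 11, 12}
(((A ∪ D)ᶜ ∪ C) ∪ D) ∪ B = {1, 2, 3, 4, 5, 6, 7, 8, 9, 10, 11, 12, 13}
C ∩ ((((A ∪ D)ᶜ ∪ C) ∪ D) ∪ B) = {2, 3, 4, 5, 6, 8, 10, 11, 12}

{2, 3, 4, 5, 6, 8, 10, 11, 12}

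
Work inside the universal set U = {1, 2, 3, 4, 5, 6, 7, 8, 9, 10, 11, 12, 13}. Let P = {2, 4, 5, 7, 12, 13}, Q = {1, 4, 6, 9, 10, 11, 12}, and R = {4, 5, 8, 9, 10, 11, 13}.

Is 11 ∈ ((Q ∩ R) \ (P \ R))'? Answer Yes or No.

11 ∈ Q and 11 ∈ R, so 11 ∈ Q ∩ R
11 ∉ P and 11 ∈ R, so 11 ∉ P \ R
11 ∈ (Q ∩ R) and 11 ∉ (P \ R), so 11 ∈ (Q ∩ R) \ (P \ R)
11 ∉ ((Q ∩ R) \ (P \ R))' since 11 ∈ ((Q ∩ R) \ (P \ R))

No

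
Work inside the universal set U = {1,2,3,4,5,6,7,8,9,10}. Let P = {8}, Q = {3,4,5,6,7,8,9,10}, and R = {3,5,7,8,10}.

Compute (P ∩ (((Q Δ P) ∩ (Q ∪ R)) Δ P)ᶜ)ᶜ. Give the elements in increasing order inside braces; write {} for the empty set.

Q Δ P = {3,4,5,6,7,9,10}
Q ∪ R = {3,4,5,6,7,8,9,10}
(Q Δ P) ∩ (Q ∪ R) = {3,4,5,6,7,9,10}
((Q Δ P) ∩ (Q ∪ R)) Δ P = {3,4,5,6,7,8,9,10}
(((Q Δ P) ∩ (Q ∪ R)) Δ P)ᶜ = {1,2}
P ∩ (((Q Δ P) ∩ (Q ∪ R)) Δ P)ᶜ = {}
(P ∩ (((Q Δ P) ∩ (Q ∪ R)) Δ P)ᶜ)ᶜ = {1,2,3,4,5,6,7,8,9,10}

{1,2,3,4,5,6,7,8,9,10}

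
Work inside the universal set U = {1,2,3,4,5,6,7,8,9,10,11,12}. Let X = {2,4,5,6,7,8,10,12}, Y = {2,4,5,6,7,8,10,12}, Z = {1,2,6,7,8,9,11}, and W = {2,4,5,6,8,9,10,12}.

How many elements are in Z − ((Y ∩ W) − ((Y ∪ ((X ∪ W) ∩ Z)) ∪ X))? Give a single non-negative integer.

Y ∩ W = {2,4,5,6,8,10,12}
X ∪ W = {2,4,5,6,7,8,9,10,12}
(X ∪ W) ∩ Z = {2,6,7,8,9}
Y ∪ ((X ∪ W) ∩ Z) = {2,4,5,6,7,8,9,10,12}
(Y ∪ ((X ∪ W) ∩ Z)) ∪ X = {2,4,5,6,7,8,9,10,12}
(Y ∩ W) − ((Y ∪ ((X ∪ W) ∩ Z)) ∪ X) = {}
Z − ((Y ∩ W) − ((Y ∪ ((X ∪ W) ∩ Z)) ∪ X)) = {1,2,6,7,8,9,11}
|Z − ((Y ∩ W) − ((Y ∪ ((X ∪ W) ∩ Z)) ∪ X))| = 7

7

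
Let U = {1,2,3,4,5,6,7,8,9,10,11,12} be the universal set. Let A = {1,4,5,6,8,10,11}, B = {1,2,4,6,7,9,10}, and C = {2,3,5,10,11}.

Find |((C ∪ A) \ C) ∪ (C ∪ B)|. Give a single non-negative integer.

C ∪ A = {1,2,3,4,5,6,8,10,11}
(C ∪ A) \ C = {1,4,6,8}
C ∪ B = {1,2,3,4,5,6,7,9,10,11}
((C ∪ A) \ C) ∪ (C ∪ B) = {1,2,3,4,5,6,7,8,9,10,11}
|((C ∪ A) \ C) ∪ (C ∪ B)| = 11

11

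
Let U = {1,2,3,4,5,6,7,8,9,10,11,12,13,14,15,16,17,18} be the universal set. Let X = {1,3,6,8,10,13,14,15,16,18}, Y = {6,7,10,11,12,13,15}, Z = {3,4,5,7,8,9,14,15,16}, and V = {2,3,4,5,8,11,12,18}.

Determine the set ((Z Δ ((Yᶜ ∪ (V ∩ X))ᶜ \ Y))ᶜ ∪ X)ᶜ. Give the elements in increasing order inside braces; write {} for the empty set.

{4,5,7,9}

Yᶜ = {1,2,3,4,5,8,9,14,16,17,18}
V ∩ X = {3,8,18}
Yᶜ ∪ (V ∩ X) = {1,2,3,4,5,8,9,14,16,17,18}
(Yᶜ ∪ (V ∩ X))ᶜ = {6,7,10,11,12,13,15}
(Yᶜ ∪ (V ∩ X))ᶜ \ Y = {}
Z Δ ((Yᶜ ∪ (V ∩ X))ᶜ \ Y) = {3,4,5,7,8,9,14,15,16}
(Z Δ ((Yᶜ ∪ (V ∩ X))ᶜ \ Y))ᶜ = {1,2,6,10,11,12,13,17,18}
(Z Δ ((Yᶜ ∪ (V ∩ X))ᶜ \ Y))ᶜ ∪ X = {1,2,3,6,8,10,11,12,13,14,15,16,17,18}
((Z Δ ((Yᶜ ∪ (V ∩ X))ᶜ \ Y))ᶜ ∪ X)ᶜ = {4,5,7,9}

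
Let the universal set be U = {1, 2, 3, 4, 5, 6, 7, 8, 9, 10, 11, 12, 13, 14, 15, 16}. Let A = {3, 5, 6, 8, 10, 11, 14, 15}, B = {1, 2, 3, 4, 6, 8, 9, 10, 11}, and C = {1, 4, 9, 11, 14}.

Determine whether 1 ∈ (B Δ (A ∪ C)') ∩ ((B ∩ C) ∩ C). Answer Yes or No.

1 ∉ A and 1 ∈ C, so 1 ∈ A ∪ C
1 ∉ (A ∪ C)' since 1 ∈ (A ∪ C)
1 ∈ B and 1 ∉ (A ∪ C)', so 1 ∈ B Δ (A ∪ C)'
1 ∈ B and 1 ∈ C, so 1 ∈ B ∩ C
1 ∈ (B ∩ C) and 1 ∈ C, so 1 ∈ (B ∩ C) ∩ C
1 ∈ (B Δ (A ∪ C)') and 1 ∈ ((B ∩ C) ∩ C), so 1 ∈ (B Δ (A ∪ C)') ∩ ((B ∩ C) ∩ C)

Yes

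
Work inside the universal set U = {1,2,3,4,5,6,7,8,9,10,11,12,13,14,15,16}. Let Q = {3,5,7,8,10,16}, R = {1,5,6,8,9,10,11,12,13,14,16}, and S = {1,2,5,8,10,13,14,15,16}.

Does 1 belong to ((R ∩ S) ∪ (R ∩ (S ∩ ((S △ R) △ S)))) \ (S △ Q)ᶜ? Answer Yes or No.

1 ∈ R and 1 ∈ S, so 1 ∈ R ∩ S
1 ∈ S and 1 ∈ R, so 1 ∉ S △ R
1 ∉ (S △ R) and 1 ∈ S, so 1 ∈ (S △ R) △ S
1 ∈ S and 1 ∈ ((S △ R) △ S), so 1 ∈ S ∩ ((S △ R) △ S)
1 ∈ R and 1 ∈ (S ∩ ((S △ R) △ S)), so 1 ∈ R ∩ (S ∩ ((S △ R) △ S))
1 ∈ (R ∩ S) and 1 ∈ (R ∩ (S ∩ ((S △ R) △ S))), so 1 ∈ (R ∩ S) ∪ (R ∩ (S ∩ ((S △ R) △ S)))
1 ∈ S and 1 ∉ Q, so 1 ∈ S △ Q
1 ∉ (S △ Q)ᶜ since 1 ∈ (S △ Q)
1 ∈ ((R ∩ S) ∪ (R ∩ (S ∩ ((S △ R) △ S)))) and 1 ∉ (S △ Q)ᶜ, so 1 ∈ ((R ∩ S) ∪ (R ∩ (S ∩ ((S △ R) △ S)))) \ (S △ Q)ᶜ

Yes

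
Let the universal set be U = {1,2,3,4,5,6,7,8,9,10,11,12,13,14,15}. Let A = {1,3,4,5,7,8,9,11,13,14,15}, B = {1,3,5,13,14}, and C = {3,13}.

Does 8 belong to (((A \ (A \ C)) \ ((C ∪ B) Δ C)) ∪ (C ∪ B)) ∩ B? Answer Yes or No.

No

8 ∈ A and 8 ∉ C, so 8 ∈ A \ C
8 ∈ A and 8 ∈ (A \ C), so 8 ∉ A \ (A \ C)
8 ∉ C and 8 ∉ B, so 8 ∉ C ∪ B
8 ∉ (C ∪ B) and 8 ∉ C, so 8 ∉ (C ∪ B) Δ C
8 ∉ (A \ (A \ C)) and 8 ∉ ((C ∪ B) Δ C), so 8 ∉ (A \ (A \ C)) \ ((C ∪ B) Δ C)
8 ∉ C and 8 ∉ B, so 8 ∉ C ∪ B
8 ∉ ((A \ (A \ C)) \ ((C ∪ B) Δ C)) and 8 ∉ (C ∪ B), so 8 ∉ ((A \ (A \ C)) \ ((C ∪ B) Δ C)) ∪ (C ∪ B)
8 ∉ (((A \ (A \ C)) \ ((C ∪ B) Δ C)) ∪ (C ∪ B)) and 8 ∉ B, so 8 ∉ (((A \ (A \ C)) \ ((C ∪ B) Δ C)) ∪ (C ∪ B)) ∩ B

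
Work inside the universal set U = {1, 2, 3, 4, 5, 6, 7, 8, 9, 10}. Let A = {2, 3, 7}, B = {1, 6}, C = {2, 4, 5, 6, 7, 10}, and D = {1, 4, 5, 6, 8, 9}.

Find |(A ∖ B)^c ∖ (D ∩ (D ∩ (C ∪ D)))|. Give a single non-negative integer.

1

A ∖ B = {2, 3, 7}
(A ∖ B)^c = {1, 4, 5, 6, 8, 9, 10}
C ∪ D = {1, 2, 4, 5, 6, 7, 8, 9, 10}
D ∩ (C ∪ D) = {1, 4, 5, 6, 8, 9}
D ∩ (D ∩ (C ∪ D)) = {1, 4, 5, 6, 8, 9}
(A ∖ B)^c ∖ (D ∩ (D ∩ (C ∪ D))) = {10}
|(A ∖ B)^c ∖ (D ∩ (D ∩ (C ∪ D)))| = 1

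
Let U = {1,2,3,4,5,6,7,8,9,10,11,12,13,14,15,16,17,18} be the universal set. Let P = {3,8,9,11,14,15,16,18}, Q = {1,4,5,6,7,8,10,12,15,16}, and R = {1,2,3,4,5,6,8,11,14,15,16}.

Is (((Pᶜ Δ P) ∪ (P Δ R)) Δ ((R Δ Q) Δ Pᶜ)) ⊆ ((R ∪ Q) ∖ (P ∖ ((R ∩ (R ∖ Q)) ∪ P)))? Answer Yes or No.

Pᶜ = {1,2,4,5,6,7,10,12,13,17}
Pᶜ Δ P = {1,2,3,4,5,6,7,8,9,10,11,12,13,14,15,16,17,18}
P Δ R = {1,2,4,5,6,9,18}
(Pᶜ Δ P) ∪ (P Δ R) = {1,2,3,4,5,6,7,8,9,10,11,12,13,14,15,16,17,18}
R Δ Q = {2,3,7,10,11,12,14}
(R Δ Q) Δ Pᶜ = {1,3,4,5,6,11,13,14,17}
((Pᶜ Δ P) ∪ (P Δ R)) Δ ((R Δ Q) Δ Pᶜ) = {2,7,8,9,10,12,15,16,18}
R ∪ Q = {1,2,3,4,5,6,7,8,10,11,12,14,15,16}
R ∖ Q = {2,3,11,14}
R ∩ (R ∖ Q) = {2,3,11,14}
(R ∩ (R ∖ Q)) ∪ P = {2,3,8,9,11,14,15,16,18}
P ∖ ((R ∩ (R ∖ Q)) ∪ P) = {}
(R ∪ Q) ∖ (P ∖ ((R ∩ (R ∖ Q)) ∪ P)) = {1,2,3,4,5,6,7,8,10,11,12,14,15,16}
9 ∈ ((Pᶜ Δ P) ∪ (P Δ R)) Δ ((R Δ Q) Δ Pᶜ) but 9 ∉ (R ∪ Q) ∖ (P ∖ ((R ∩ (R ∖ Q)) ∪ P)), so the inclusion fails.

No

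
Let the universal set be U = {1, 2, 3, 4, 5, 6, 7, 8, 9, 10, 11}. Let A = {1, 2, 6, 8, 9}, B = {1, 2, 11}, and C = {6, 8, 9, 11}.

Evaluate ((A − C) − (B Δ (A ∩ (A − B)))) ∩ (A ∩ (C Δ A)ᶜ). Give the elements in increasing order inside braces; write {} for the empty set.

A − C = {1, 2}
A − B = {6, 8, 9}
A ∩ (A − B) = {6, 8, 9}
B Δ (A ∩ (A − B)) = {1, 2, 6, 8, 9, 11}
(A − C) − (B Δ (A ∩ (A − B))) = {}
C Δ A = {1, 2, 11}
(C Δ A)ᶜ = {3, 4, 5, 6, 7, 8, 9, 10}
A ∩ (C Δ A)ᶜ = {6, 8, 9}
((A − C) − (B Δ (A ∩ (A − B)))) ∩ (A ∩ (C Δ A)ᶜ) = {}

{}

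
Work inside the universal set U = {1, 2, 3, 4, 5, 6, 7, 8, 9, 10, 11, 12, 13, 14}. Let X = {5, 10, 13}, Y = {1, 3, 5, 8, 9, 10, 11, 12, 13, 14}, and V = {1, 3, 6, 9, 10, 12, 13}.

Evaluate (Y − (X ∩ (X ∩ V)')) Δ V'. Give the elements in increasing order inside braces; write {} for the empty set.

X ∩ V = {10, 13}
(X ∩ V)' = {1, 2, 3, 4, 5, 6, 7, 8, 9, 11, 12, 14}
X ∩ (X ∩ V)' = {5}
Y − (X ∩ (X ∩ V)') = {1, 3, 8, 9, 10, 11, 12, 13, 14}
V' = {2, 4, 5, 7, 8, 11, 14}
(Y − (X ∩ (X ∩ V)')) Δ V' = {1, 2, 3, 4, 5, 7, 9, 10, 12, 13}

{1, 2, 3, 4, 5, 7, 9, 10, 12, 13}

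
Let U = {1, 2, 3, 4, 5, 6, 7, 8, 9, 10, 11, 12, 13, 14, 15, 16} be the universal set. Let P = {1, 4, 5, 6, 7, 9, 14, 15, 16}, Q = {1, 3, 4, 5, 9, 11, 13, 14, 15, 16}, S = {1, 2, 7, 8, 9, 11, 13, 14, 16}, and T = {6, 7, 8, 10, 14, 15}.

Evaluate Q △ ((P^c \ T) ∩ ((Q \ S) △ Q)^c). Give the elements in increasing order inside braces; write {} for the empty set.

{1, 2, 4, 5, 9, 11, 12, 13, 14, 15, 16}

P^c = {2, 3, 8, 10, 11, 12, 13}
P^c \ T = {2, 3, 11, 12, 13}
Q \ S = {3, 4, 5, 15}
(Q \ S) △ Q = {1, 9, 11, 13, 14, 16}
((Q \ S) △ Q)^c = {2, 3, 4, 5, 6, 7, 8, 10, 12, 15}
(P^c \ T) ∩ ((Q \ S) △ Q)^c = {2, 3, 12}
Q △ ((P^c \ T) ∩ ((Q \ S) △ Q)^c) = {1, 2, 4, 5, 9, 11, 12, 13, 14, 15, 16}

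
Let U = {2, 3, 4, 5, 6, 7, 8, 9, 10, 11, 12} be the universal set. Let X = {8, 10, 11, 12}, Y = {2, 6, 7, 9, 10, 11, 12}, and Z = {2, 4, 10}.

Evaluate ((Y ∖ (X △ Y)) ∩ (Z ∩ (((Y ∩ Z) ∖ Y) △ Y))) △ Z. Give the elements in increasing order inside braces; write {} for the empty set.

{2, 4}

X △ Y = {2, 6, 7, 8, 9}
Y ∖ (X △ Y) = {10, 11, 12}
Y ∩ Z = {2, 10}
(Y ∩ Z) ∖ Y = {}
((Y ∩ Z) ∖ Y) △ Y = {2, 6, 7, 9, 10, 11, 12}
Z ∩ (((Y ∩ Z) ∖ Y) △ Y) = {2, 10}
(Y ∖ (X △ Y)) ∩ (Z ∩ (((Y ∩ Z) ∖ Y) △ Y)) = {10}
((Y ∖ (X △ Y)) ∩ (Z ∩ (((Y ∩ Z) ∖ Y) △ Y))) △ Z = {2, 4}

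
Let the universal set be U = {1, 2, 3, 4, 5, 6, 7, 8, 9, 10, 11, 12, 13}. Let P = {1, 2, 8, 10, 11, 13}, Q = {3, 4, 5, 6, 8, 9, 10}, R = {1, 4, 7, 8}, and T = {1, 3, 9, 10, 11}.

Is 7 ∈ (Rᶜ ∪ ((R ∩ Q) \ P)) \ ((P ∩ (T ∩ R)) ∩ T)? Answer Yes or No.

No

7 ∈ R, so 7 ∉ Rᶜ
7 ∈ R and 7 ∉ Q, so 7 ∉ R ∩ Q
7 ∉ (R ∩ Q) and 7 ∉ P, so 7 ∉ (R ∩ Q) \ P
7 ∉ Rᶜ and 7 ∉ ((R ∩ Q) \ P), so 7 ∉ Rᶜ ∪ ((R ∩ Q) \ P)
7 ∉ T and 7 ∈ R, so 7 ∉ T ∩ R
7 ∉ P and 7 ∉ (T ∩ R), so 7 ∉ P ∩ (T ∩ R)
7 ∉ (P ∩ (T ∩ R)) and 7 ∉ T, so 7 ∉ (P ∩ (T ∩ R)) ∩ T
7 ∉ (Rᶜ ∪ ((R ∩ Q) \ P)) and 7 ∉ ((P ∩ (T ∩ R)) ∩ T), so 7 ∉ (Rᶜ ∪ ((R ∩ Q) \ P)) \ ((P ∩ (T ∩ R)) ∩ T)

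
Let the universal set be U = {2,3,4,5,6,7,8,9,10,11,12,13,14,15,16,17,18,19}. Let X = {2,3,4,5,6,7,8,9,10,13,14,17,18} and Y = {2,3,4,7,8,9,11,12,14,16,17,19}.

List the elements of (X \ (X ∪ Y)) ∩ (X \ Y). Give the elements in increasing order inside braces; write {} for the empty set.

{}

X ∪ Y = {2,3,4,5,6,7,8,9,10,11,12,13,14,16,17,18,19}
X \ (X ∪ Y) = {}
X \ Y = {5,6,10,13,18}
(X \ (X ∪ Y)) ∩ (X \ Y) = {}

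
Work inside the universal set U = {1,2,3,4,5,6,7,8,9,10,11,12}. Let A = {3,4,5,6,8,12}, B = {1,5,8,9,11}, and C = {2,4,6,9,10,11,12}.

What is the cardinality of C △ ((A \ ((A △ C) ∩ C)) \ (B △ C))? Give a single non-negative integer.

8

A △ C = {2,3,5,8,9,10,11}
(A △ C) ∩ C = {2,9,10,11}
A \ ((A △ C) ∩ C) = {3,4,5,6,8,12}
B △ C = {1,2,4,5,6,8,10,12}
(A \ ((A △ C) ∩ C)) \ (B △ C) = {3}
C △ ((A \ ((A △ C) ∩ C)) \ (B △ C)) = {2,3,4,6,9,10,11,12}
|C △ ((A \ ((A △ C) ∩ C)) \ (B △ C))| = 8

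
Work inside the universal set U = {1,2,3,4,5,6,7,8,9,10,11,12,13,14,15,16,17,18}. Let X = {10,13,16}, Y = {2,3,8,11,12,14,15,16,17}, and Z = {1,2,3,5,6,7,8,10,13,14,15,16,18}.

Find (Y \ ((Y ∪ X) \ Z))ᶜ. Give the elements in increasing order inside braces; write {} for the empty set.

{1,4,5,6,7,9,10,11,12,13,17,18}

Y ∪ X = {2,3,8,10,11,12,13,14,15,16,17}
(Y ∪ X) \ Z = {11,12,17}
Y \ ((Y ∪ X) \ Z) = {2,3,8,14,15,16}
(Y \ ((Y ∪ X) \ Z))ᶜ = {1,4,5,6,7,9,10,11,12,13,17,18}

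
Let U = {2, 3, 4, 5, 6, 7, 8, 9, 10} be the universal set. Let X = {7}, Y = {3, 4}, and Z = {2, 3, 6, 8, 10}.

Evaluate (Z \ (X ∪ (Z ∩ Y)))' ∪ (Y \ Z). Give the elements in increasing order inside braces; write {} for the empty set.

Z ∩ Y = {3}
X ∪ (Z ∩ Y) = {3, 7}
Z \ (X ∪ (Z ∩ Y)) = {2, 6, 8, 10}
(Z \ (X ∪ (Z ∩ Y)))' = {3, 4, 5, 7, 9}
Y \ Z = {4}
(Z \ (X ∪ (Z ∩ Y)))' ∪ (Y \ Z) = {3, 4, 5, 7, 9}

{3, 4, 5, 7, 9}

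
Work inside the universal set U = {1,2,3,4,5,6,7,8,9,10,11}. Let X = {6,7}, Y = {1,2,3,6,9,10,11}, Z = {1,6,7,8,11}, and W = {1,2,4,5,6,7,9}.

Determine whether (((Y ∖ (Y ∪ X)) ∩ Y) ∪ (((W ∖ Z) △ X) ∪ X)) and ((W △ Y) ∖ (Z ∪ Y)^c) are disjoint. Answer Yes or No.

Y ∪ X = {1,2,3,6,7,9,10,11}
Y ∖ (Y ∪ X) = {}
(Y ∖ (Y ∪ X)) ∩ Y = {}
W ∖ Z = {2,4,5,9}
(W ∖ Z) △ X = {2,4,5,6,7,9}
((W ∖ Z) △ X) ∪ X = {2,4,5,6,7,9}
((Y ∖ (Y ∪ X)) ∩ Y) ∪ (((W ∖ Z) △ X) ∪ X) = {2,4,5,6,7,9}
W △ Y = {3,4,5,7,10,11}
Z ∪ Y = {1,2,3,6,7,8,9,10,11}
(Z ∪ Y)^c = {4,5}
(W △ Y) ∖ (Z ∪ Y)^c = {3,7,10,11}
7 lies in both, so they are not disjoint.

No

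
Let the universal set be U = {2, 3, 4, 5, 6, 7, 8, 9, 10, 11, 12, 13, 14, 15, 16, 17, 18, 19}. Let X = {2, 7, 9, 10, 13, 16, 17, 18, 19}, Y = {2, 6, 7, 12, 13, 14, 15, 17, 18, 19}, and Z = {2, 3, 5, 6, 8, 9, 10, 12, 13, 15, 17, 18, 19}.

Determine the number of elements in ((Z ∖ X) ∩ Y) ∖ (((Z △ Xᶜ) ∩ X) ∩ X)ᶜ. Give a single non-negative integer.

Z ∖ X = {3, 5, 6, 8, 12, 15}
(Z ∖ X) ∩ Y = {6, 12, 15}
Xᶜ = {3, 4, 5, 6, 8, 11, 12, 14, 15}
Z △ Xᶜ = {2, 4, 9, 10, 11, 13, 14, 17, 18, 19}
(Z △ Xᶜ) ∩ X = {2, 9, 10, 13, 17, 18, 19}
((Z △ Xᶜ) ∩ X) ∩ X = {2, 9, 10, 13, 17, 18, 19}
(((Z △ Xᶜ) ∩ X) ∩ X)ᶜ = {3, 4, 5, 6, 7, 8, 11, 12, 14, 15, 16}
((Z ∖ X) ∩ Y) ∖ (((Z △ Xᶜ) ∩ X) ∩ X)ᶜ = {}
|((Z ∖ X) ∩ Y) ∖ (((Z △ Xᶜ) ∩ X) ∩ X)ᶜ| = 0

0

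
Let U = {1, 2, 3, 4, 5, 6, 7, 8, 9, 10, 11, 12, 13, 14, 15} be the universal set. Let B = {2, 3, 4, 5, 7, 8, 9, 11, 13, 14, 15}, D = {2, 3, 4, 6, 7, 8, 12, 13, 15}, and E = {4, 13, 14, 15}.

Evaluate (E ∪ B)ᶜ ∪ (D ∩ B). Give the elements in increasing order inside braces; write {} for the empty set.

E ∪ B = {2, 3, 4, 5, 7, 8, 9, 11, 13, 14, 15}
(E ∪ B)ᶜ = {1, 6, 10, 12}
D ∩ B = {2, 3, 4, 7, 8, 13, 15}
(E ∪ B)ᶜ ∪ (D ∩ B) = {1, 2, 3, 4, 6, 7, 8, 10, 12, 13, 15}

{1, 2, 3, 4, 6, 7, 8, 10, 12, 13, 15}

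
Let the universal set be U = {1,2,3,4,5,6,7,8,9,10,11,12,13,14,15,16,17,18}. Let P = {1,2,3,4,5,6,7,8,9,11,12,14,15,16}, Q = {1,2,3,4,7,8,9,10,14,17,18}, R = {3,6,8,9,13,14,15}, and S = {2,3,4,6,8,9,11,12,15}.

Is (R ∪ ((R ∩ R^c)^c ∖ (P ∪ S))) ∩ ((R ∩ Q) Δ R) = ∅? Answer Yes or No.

R^c = {1,2,4,5,7,10,11,12,16,17,18}
R ∩ R^c = {}
(R ∩ R^c)^c = {1,2,3,4,5,6,7,8,9,10,11,12,13,14,15,16,17,18}
P ∪ S = {1,2,3,4,5,6,7,8,9,11,12,14,15,16}
(R ∩ R^c)^c ∖ (P ∪ S) = {10,13,17,18}
R ∪ ((R ∩ R^c)^c ∖ (P ∪ S)) = {3,6,8,9,10,13,14,15,17,18}
R ∩ Q = {3,8,9,14}
(R ∩ Q) Δ R = {6,13,15}
6 lies in both, so they are not disjoint.

No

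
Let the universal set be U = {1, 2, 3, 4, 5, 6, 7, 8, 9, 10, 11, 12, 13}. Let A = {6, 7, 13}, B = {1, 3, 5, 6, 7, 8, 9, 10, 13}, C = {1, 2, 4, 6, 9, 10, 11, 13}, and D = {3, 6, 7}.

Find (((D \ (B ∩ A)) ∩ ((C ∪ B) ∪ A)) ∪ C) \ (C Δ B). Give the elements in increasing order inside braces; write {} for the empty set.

{1, 6, 9, 10, 13}

B ∩ A = {6, 7, 13}
D \ (B ∩ A) = {3}
C ∪ B = {1, 2, 3, 4, 5, 6, 7, 8, 9, 10, 11, 13}
(C ∪ B) ∪ A = {1, 2, 3, 4, 5, 6, 7, 8, 9, 10, 11, 13}
(D \ (B ∩ A)) ∩ ((C ∪ B) ∪ A) = {3}
((D \ (B ∩ A)) ∩ ((C ∪ B) ∪ A)) ∪ C = {1, 2, 3, 4, 6, 9, 10, 11, 13}
C Δ B = {2, 3, 4, 5, 7, 8, 11}
(((D \ (B ∩ A)) ∩ ((C ∪ B) ∪ A)) ∪ C) \ (C Δ B) = {1, 6, 9, 10, 13}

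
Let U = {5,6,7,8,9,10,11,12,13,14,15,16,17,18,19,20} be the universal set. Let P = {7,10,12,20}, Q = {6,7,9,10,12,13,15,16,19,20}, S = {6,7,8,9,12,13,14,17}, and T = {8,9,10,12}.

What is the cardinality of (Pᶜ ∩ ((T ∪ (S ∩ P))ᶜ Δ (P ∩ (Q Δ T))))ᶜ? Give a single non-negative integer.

Pᶜ = {5,6,8,9,11,13,14,15,16,17,18,19}
S ∩ P = {7,12}
T ∪ (S ∩ P) = {7,8,9,10,12}
(T ∪ (S ∩ P))ᶜ = {5,6,11,13,14,15,16,17,18,19,20}
Q Δ T = {6,7,8,13,15,16,19,20}
P ∩ (Q Δ T) = {7,20}
(T ∪ (S ∩ P))ᶜ Δ (P ∩ (Q Δ T)) = {5,6,7,11,13,14,15,16,17,18,19}
Pᶜ ∩ ((T ∪ (S ∩ P))ᶜ Δ (P ∩ (Q Δ T))) = {5,6,11,13,14,15,16,17,18,19}
(Pᶜ ∩ ((T ∪ (S ∩ P))ᶜ Δ (P ∩ (Q Δ T))))ᶜ = {7,8,9,10,12,20}
|(Pᶜ ∩ ((T ∪ (S ∩ P))ᶜ Δ (P ∩ (Q Δ T))))ᶜ| = 6

6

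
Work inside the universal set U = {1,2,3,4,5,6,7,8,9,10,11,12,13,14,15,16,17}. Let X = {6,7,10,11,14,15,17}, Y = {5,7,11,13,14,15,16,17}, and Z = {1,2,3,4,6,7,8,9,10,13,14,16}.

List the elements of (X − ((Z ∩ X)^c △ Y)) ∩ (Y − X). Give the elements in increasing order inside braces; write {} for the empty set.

Z ∩ X = {6,7,10,14}
(Z ∩ X)^c = {1,2,3,4,5,8,9,11,12,13,15,16,17}
(Z ∩ X)^c △ Y = {1,2,3,4,7,8,9,12,14}
X − ((Z ∩ X)^c △ Y) = {6,10,11,15,17}
Y − X = {5,13,16}
(X − ((Z ∩ X)^c △ Y)) ∩ (Y − X) = {}

{}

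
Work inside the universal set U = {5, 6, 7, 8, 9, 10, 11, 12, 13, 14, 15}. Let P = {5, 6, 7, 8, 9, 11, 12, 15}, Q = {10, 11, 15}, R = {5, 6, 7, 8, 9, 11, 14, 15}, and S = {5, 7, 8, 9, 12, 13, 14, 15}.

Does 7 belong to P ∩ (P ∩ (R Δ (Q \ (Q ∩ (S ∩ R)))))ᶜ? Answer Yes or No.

No

7 ∈ S and 7 ∈ R, so 7 ∈ S ∩ R
7 ∉ Q and 7 ∈ (S ∩ R), so 7 ∉ Q ∩ (S ∩ R)
7 ∉ Q and 7 ∉ (Q ∩ (S ∩ R)), so 7 ∉ Q \ (Q ∩ (S ∩ R))
7 ∈ R and 7 ∉ (Q \ (Q ∩ (S ∩ R))), so 7 ∈ R Δ (Q \ (Q ∩ (S ∩ R)))
7 ∈ P and 7 ∈ (R Δ (Q \ (Q ∩ (S ∩ R)))), so 7 ∈ P ∩ (R Δ (Q \ (Q ∩ (S ∩ R))))
7 ∉ (P ∩ (R Δ (Q \ (Q ∩ (S ∩ R)))))ᶜ since 7 ∈ (P ∩ (R Δ (Q \ (Q ∩ (S ∩ R)))))
7 ∈ P and 7 ∉ (P ∩ (R Δ (Q \ (Q ∩ (S ∩ R)))))ᶜ, so 7 ∉ P ∩ (P ∩ (R Δ (Q \ (Q ∩ (S ∩ R)))))ᶜ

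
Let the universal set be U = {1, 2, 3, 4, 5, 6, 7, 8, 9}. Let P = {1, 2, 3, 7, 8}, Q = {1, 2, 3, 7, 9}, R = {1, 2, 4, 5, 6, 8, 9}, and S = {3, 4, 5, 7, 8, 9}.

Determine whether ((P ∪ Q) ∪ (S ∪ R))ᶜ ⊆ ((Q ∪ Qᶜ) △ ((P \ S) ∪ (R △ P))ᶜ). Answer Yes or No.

P ∪ Q = {1, 2, 3, 7, 8, 9}
S ∪ R = {1, 2, 3, 4, 5, 6, 7, 8, 9}
(P ∪ Q) ∪ (S ∪ R) = {1, 2, 3, 4, 5, 6, 7, 8, 9}
((P ∪ Q) ∪ (S ∪ R))ᶜ = {}
Qᶜ = {4, 5, 6, 8}
Q ∪ Qᶜ = {1, 2, 3, 4, 5, 6, 7, 8, 9}
P \ S = {1, 2}
R △ P = {3, 4, 5, 6, 7, 9}
(P \ S) ∪ (R △ P) = {1, 2, 3, 4, 5, 6, 7, 9}
((P \ S) ∪ (R △ P))ᶜ = {8}
(Q ∪ Qᶜ) △ ((P \ S) ∪ (R △ P))ᶜ = {1, 2, 3, 4, 5, 6, 7, 9}
Every element of {} is in {1, 2, 3, 4, 5, 6, 7, 9}, so ((P ∪ Q) ∪ (S ∪ R))ᶜ ⊆ (Q ∪ Qᶜ) △ ((P \ S) ∪ (R △ P))ᶜ.

Yes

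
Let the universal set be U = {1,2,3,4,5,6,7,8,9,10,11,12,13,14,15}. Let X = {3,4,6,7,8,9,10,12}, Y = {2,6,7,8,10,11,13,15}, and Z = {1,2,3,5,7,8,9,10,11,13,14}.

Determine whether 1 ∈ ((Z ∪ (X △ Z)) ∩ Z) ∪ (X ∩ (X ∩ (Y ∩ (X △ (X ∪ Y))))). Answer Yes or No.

Yes

1 ∉ X and 1 ∈ Z, so 1 ∈ X △ Z
1 ∈ Z and 1 ∈ (X △ Z), so 1 ∈ Z ∪ (X △ Z)
1 ∈ (Z ∪ (X △ Z)) and 1 ∈ Z, so 1 ∈ (Z ∪ (X △ Z)) ∩ Z
1 ∉ X and 1 ∉ Y, so 1 ∉ X ∪ Y
1 ∉ X and 1 ∉ (X ∪ Y), so 1 ∉ X △ (X ∪ Y)
1 ∉ Y and 1 ∉ (X △ (X ∪ Y)), so 1 ∉ Y ∩ (X △ (X ∪ Y))
1 ∉ X and 1 ∉ (Y ∩ (X △ (X ∪ Y))), so 1 ∉ X ∩ (Y ∩ (X △ (X ∪ Y)))
1 ∉ X and 1 ∉ (X ∩ (Y ∩ (X △ (X ∪ Y)))), so 1 ∉ X ∩ (X ∩ (Y ∩ (X △ (X ∪ Y))))
1 ∈ ((Z ∪ (X △ Z)) ∩ Z) and 1 ∉ (X ∩ (X ∩ (Y ∩ (X △ (X ∪ Y))))), so 1 ∈ ((Z ∪ (X △ Z)) ∩ Z) ∪ (X ∩ (X ∩ (Y ∩ (X △ (X ∪ Y)))))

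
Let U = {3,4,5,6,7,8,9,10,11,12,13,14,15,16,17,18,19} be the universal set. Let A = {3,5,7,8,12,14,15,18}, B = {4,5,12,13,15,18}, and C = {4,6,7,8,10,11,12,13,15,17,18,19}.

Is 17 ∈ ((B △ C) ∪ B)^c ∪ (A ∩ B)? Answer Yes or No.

17 ∉ B and 17 ∈ C, so 17 ∈ B △ C
17 ∈ (B △ C) and 17 ∉ B, so 17 ∈ (B △ C) ∪ B
17 ∉ ((B △ C) ∪ B)^c since 17 ∈ ((B △ C) ∪ B)
17 ∉ A and 17 ∉ B, so 17 ∉ A ∩ B
17 ∉ ((B △ C) ∪ B)^c and 17 ∉ (A ∩ B), so 17 ∉ ((B △ C) ∪ B)^c ∪ (A ∩ B)

No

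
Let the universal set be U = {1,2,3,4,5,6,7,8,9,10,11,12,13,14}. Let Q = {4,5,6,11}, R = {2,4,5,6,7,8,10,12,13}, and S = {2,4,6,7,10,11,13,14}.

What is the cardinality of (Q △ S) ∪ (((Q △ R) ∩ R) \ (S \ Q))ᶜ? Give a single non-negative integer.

12

Q △ S = {2,5,7,10,13,14}
Q △ R = {2,7,8,10,11,12,13}
(Q △ R) ∩ R = {2,7,8,10,12,13}
S \ Q = {2,7,10,13,14}
((Q △ R) ∩ R) \ (S \ Q) = {8,12}
(((Q △ R) ∩ R) \ (S \ Q))ᶜ = {1,2,3,4,5,6,7,9,10,11,13,14}
(Q △ S) ∪ (((Q △ R) ∩ R) \ (S \ Q))ᶜ = {1,2,3,4,5,6,7,9,10,11,13,14}
|(Q △ S) ∪ (((Q △ R) ∩ R) \ (S \ Q))ᶜ| = 12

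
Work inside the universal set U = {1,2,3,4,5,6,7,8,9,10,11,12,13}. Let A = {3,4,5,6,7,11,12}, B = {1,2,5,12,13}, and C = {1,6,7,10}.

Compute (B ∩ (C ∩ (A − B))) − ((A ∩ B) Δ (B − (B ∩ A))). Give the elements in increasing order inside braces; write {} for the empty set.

A − B = {3,4,6,7,11}
C ∩ (A − B) = {6,7}
B ∩ (C ∩ (A − B)) = {}
A ∩ B = {5,12}
B ∩ A = {5,12}
B − (B ∩ A) = {1,2,13}
(A ∩ B) Δ (B − (B ∩ A)) = {1,2,5,12,13}
(B ∩ (C ∩ (A − B))) − ((A ∩ B) Δ (B − (B ∩ A))) = {}

{}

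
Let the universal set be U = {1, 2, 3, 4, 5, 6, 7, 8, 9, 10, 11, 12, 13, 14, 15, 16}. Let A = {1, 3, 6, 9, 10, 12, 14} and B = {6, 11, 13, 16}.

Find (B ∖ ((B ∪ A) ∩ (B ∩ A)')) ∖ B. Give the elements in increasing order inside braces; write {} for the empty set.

B ∪ A = {1, 3, 6, 9, 10, 11, 12, 13, 14, 16}
B ∩ A = {6}
(B ∩ A)' = {1, 2, 3, 4, 5, 7, 8, 9, 10, 11, 12, 13, 14, 15, 16}
(B ∪ A) ∩ (B ∩ A)' = {1, 3, 9, 10, 11, 12, 13, 14, 16}
B ∖ ((B ∪ A) ∩ (B ∩ A)') = {6}
(B ∖ ((B ∪ A) ∩ (B ∩ A)')) ∖ B = {}

{}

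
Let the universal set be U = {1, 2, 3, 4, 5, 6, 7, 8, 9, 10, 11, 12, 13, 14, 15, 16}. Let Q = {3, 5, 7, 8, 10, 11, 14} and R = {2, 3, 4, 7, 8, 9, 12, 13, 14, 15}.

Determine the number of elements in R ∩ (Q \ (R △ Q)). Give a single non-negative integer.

R △ Q = {2, 4, 5, 9, 10, 11, 12, 13, 15}
Q \ (R △ Q) = {3, 7, 8, 14}
R ∩ (Q \ (R △ Q)) = {3, 7, 8, 14}
|R ∩ (Q \ (R △ Q))| = 4

4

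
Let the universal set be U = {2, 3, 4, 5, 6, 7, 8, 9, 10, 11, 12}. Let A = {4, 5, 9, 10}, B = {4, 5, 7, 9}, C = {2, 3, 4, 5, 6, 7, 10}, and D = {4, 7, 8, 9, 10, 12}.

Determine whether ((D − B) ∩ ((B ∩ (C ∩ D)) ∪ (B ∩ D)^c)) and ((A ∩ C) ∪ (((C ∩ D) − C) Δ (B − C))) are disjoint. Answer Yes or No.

No

D − B = {8, 10, 12}
C ∩ D = {4, 7, 10}
B ∩ (C ∩ D) = {4, 7}
B ∩ D = {4, 7, 9}
(B ∩ D)^c = {2, 3, 5, 6, 8, 10, 11, 12}
(B ∩ (C ∩ D)) ∪ (B ∩ D)^c = {2, 3, 4, 5, 6, 7, 8, 10, 11, 12}
(D − B) ∩ ((B ∩ (C ∩ D)) ∪ (B ∩ D)^c) = {8, 10, 12}
A ∩ C = {4, 5, 10}
(C ∩ D) − C = {}
B − C = {9}
((C ∩ D) − C) Δ (B − C) = {9}
(A ∩ C) ∪ (((C ∩ D) − C) Δ (B − C)) = {4, 5, 9, 10}
10 lies in both, so they are not disjoint.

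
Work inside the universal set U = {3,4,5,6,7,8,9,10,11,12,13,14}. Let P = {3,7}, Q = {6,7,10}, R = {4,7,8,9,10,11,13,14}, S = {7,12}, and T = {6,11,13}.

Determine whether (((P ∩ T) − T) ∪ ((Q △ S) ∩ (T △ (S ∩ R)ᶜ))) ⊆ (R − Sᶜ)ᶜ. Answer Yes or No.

P ∩ T = {}
(P ∩ T) − T = {}
Q △ S = {6,10,12}
S ∩ R = {7}
(S ∩ R)ᶜ = {3,4,5,6,8,9,10,11,12,13,14}
T △ (S ∩ R)ᶜ = {3,4,5,8,9,10,12,14}
(Q △ S) ∩ (T △ (S ∩ R)ᶜ) = {10,12}
((P ∩ T) − T) ∪ ((Q △ S) ∩ (T △ (S ∩ R)ᶜ)) = {10,12}
Sᶜ = {3,4,5,6,8,9,10,11,13,14}
R − Sᶜ = {7}
(R − Sᶜ)ᶜ = {3,4,5,6,8,9,10,11,12,13,14}
Every element of {10,12} is in {3,4,5,6,8,9,10,11,12,13,14}, so ((P ∩ T) − T) ∪ ((Q △ S) ∩ (T △ (S ∩ R)ᶜ)) ⊆ (R − Sᶜ)ᶜ.

Yes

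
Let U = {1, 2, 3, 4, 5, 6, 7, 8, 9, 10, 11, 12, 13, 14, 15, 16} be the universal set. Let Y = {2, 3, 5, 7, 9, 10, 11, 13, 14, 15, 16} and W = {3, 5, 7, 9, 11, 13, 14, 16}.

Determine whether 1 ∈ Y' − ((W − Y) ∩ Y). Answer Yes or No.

1 ∉ Y, so 1 ∈ Y'
1 ∉ W and 1 ∉ Y, so 1 ∉ W − Y
1 ∉ (W − Y) and 1 ∉ Y, so 1 ∉ (W − Y) ∩ Y
1 ∈ Y' and 1 ∉ ((W − Y) ∩ Y), so 1 ∈ Y' − ((W − Y) ∩ Y)

Yes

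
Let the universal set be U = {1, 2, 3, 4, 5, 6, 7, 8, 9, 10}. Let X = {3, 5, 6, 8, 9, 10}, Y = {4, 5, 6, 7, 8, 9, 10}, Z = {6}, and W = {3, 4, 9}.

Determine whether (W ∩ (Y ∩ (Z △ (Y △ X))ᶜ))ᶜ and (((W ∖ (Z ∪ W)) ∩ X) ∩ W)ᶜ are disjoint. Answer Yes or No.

Y △ X = {3, 4, 7}
Z △ (Y △ X) = {3, 4, 6, 7}
(Z △ (Y △ X))ᶜ = {1, 2, 5, 8, 9, 10}
Y ∩ (Z △ (Y △ X))ᶜ = {5, 8, 9, 10}
W ∩ (Y ∩ (Z △ (Y △ X))ᶜ) = {9}
(W ∩ (Y ∩ (Z △ (Y △ X))ᶜ))ᶜ = {1, 2, 3, 4, 5, 6, 7, 8, 10}
Z ∪ W = {3, 4, 6, 9}
W ∖ (Z ∪ W) = {}
(W ∖ (Z ∪ W)) ∩ X = {}
((W ∖ (Z ∪ W)) ∩ X) ∩ W = {}
(((W ∖ (Z ∪ W)) ∩ X) ∩ W)ᶜ = {1, 2, 3, 4, 5, 6, 7, 8, 9, 10}
1 lies in both, so they are not disjoint.

No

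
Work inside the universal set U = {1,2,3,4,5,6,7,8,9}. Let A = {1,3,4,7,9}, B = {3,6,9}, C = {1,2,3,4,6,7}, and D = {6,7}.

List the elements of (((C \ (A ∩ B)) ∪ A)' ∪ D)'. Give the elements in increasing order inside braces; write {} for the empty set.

{1,2,3,4,9}

A ∩ B = {3,9}
C \ (A ∩ B) = {1,2,4,6,7}
(C \ (A ∩ B)) ∪ A = {1,2,3,4,6,7,9}
((C \ (A ∩ B)) ∪ A)' = {5,8}
((C \ (A ∩ B)) ∪ A)' ∪ D = {5,6,7,8}
(((C \ (A ∩ B)) ∪ A)' ∪ D)' = {1,2,3,4,9}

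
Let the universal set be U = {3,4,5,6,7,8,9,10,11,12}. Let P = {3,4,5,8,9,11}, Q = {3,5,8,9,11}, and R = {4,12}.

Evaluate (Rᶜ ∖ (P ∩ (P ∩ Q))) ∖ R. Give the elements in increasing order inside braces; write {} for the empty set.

Rᶜ = {3,5,6,7,8,9,10,11}
P ∩ Q = {3,5,8,9,11}
P ∩ (P ∩ Q) = {3,5,8,9,11}
Rᶜ ∖ (P ∩ (P ∩ Q)) = {6,7,10}
(Rᶜ ∖ (P ∩ (P ∩ Q))) ∖ R = {6,7,10}

{6,7,10}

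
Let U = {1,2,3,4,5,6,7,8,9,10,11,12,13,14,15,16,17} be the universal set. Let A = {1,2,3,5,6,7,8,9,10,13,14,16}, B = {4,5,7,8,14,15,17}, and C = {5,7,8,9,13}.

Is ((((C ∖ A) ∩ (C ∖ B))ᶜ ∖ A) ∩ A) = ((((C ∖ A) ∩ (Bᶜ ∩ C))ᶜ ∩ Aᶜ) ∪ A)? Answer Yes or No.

C ∖ A = {}
C ∖ B = {9,13}
(C ∖ A) ∩ (C ∖ B) = {}
((C ∖ A) ∩ (C ∖ B))ᶜ = {1,2,3,4,5,6,7,8,9,10,11,12,13,14,15,16,17}
((C ∖ A) ∩ (C ∖ B))ᶜ ∖ A = {4,11,12,15,17}
(((C ∖ A) ∩ (C ∖ B))ᶜ ∖ A) ∩ A = {}
Bᶜ = {1,2,3,6,9,10,11,12,13,16}
Bᶜ ∩ C = {9,13}
(C ∖ A) ∩ (Bᶜ ∩ C) = {}
((C ∖ A) ∩ (Bᶜ ∩ C))ᶜ = {1,2,3,4,5,6,7,8,9,10,11,12,13,14,15,16,17}
Aᶜ = {4,11,12,15,17}
((C ∖ A) ∩ (Bᶜ ∩ C))ᶜ ∩ Aᶜ = {4,11,12,15,17}
(((C ∖ A) ∩ (Bᶜ ∩ C))ᶜ ∩ Aᶜ) ∪ A = {1,2,3,4,5,6,7,8,9,10,11,12,13,14,15,16,17}
1 ∈ (((C ∖ A) ∩ (Bᶜ ∩ C))ᶜ ∩ Aᶜ) ∪ A but 1 ∉ (((C ∖ A) ∩ (C ∖ B))ᶜ ∖ A) ∩ A, so they differ.

No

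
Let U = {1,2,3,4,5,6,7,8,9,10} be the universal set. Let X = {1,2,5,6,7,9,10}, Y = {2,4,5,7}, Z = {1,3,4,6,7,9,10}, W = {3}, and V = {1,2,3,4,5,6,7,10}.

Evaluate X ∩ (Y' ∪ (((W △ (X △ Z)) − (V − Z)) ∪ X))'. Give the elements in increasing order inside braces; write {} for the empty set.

{}

Y' = {1,3,6,8,9,10}
X △ Z = {2,3,4,5}
W △ (X △ Z) = {2,4,5}
V − Z = {2,5}
(W △ (X △ Z)) − (V − Z) = {4}
((W △ (X △ Z)) − (V − Z)) ∪ X = {1,2,4,5,6,7,9,10}
Y' ∪ (((W △ (X △ Z)) − (V − Z)) ∪ X) = {1,2,3,4,5,6,7,8,9,10}
(Y' ∪ (((W △ (X △ Z)) − (V − Z)) ∪ X))' = {}
X ∩ (Y' ∪ (((W △ (X △ Z)) − (V − Z)) ∪ X))' = {}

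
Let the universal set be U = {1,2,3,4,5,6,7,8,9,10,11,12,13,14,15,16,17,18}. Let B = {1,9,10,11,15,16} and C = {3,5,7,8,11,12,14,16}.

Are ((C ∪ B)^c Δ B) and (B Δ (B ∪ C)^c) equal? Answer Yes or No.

C ∪ B = {1,3,5,7,8,9,10,11,12,14,15,16}
(C ∪ B)^c = {2,4,6,13,17,18}
(C ∪ B)^c Δ B = {1,2,4,6,9,10,11,13,15,16,17,18}
B ∪ C = {1,3,5,7,8,9,10,11,12,14,15,16}
(B ∪ C)^c = {2,4,6,13,17,18}
B Δ (B ∪ C)^c = {1,2,4,6,9,10,11,13,15,16,17,18}
Both equal {1,2,4,6,9,10,11,13,15,16,17,18}, so (C ∪ B)^c Δ B = B Δ (B ∪ C)^c.

Yes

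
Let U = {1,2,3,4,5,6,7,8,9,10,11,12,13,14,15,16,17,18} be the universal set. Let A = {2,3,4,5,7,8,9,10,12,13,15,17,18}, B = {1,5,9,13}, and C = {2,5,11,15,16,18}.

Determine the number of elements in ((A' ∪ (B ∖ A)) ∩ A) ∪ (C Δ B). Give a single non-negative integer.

A' = {1,6,11,14,16}
B ∖ A = {1}
A' ∪ (B ∖ A) = {1,6,11,14,16}
(A' ∪ (B ∖ A)) ∩ A = {}
C Δ B = {1,2,9,11,13,15,16,18}
((A' ∪ (B ∖ A)) ∩ A) ∪ (C Δ B) = {1,2,9,11,13,15,16,18}
|((A' ∪ (B ∖ A)) ∩ A) ∪ (C Δ B)| = 8

8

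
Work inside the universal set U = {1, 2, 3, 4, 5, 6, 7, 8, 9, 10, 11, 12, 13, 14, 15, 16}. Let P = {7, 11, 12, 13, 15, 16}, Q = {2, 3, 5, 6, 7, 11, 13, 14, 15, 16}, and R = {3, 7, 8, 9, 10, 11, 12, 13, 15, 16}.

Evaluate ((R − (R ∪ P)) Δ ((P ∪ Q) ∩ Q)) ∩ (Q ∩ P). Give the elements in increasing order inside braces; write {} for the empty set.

R ∪ P = {3, 7, 8, 9, 10, 11, 12, 13, 15, 16}
R − (R ∪ P) = {}
P ∪ Q = {2, 3, 5, 6, 7, 11, 12, 13, 14, 15, 16}
(P ∪ Q) ∩ Q = {2, 3, 5, 6, 7, 11, 13, 14, 15, 16}
(R − (R ∪ P)) Δ ((P ∪ Q) ∩ Q) = {2, 3, 5, 6, 7, 11, 13, 14, 15, 16}
Q ∩ P = {7, 11, 13, 15, 16}
((R − (R ∪ P)) Δ ((P ∪ Q) ∩ Q)) ∩ (Q ∩ P) = {7, 11, 13, 15, 16}

{7, 11, 13, 15, 16}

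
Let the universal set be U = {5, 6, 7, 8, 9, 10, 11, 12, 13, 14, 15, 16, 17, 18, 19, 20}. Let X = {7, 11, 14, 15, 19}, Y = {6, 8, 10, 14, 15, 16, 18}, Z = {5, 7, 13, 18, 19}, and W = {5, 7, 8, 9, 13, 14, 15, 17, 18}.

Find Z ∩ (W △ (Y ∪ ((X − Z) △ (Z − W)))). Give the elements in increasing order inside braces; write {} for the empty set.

{5, 7, 13, 19}

X − Z = {11, 14, 15}
Z − W = {19}
(X − Z) △ (Z − W) = {11, 14, 15, 19}
Y ∪ ((X − Z) △ (Z − W)) = {6, 8, 10, 11, 14, 15, 16, 18, 19}
W △ (Y ∪ ((X − Z) △ (Z − W))) = {5, 6, 7, 9, 10, 11, 13, 16, 17, 19}
Z ∩ (W △ (Y ∪ ((X − Z) △ (Z − W)))) = {5, 7, 13, 19}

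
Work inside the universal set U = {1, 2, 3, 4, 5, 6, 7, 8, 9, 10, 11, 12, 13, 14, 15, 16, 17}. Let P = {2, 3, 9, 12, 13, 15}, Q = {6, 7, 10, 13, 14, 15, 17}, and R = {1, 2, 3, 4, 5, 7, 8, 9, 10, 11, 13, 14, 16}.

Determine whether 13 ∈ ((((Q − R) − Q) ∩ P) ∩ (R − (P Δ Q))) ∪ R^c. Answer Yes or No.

13 ∈ Q and 13 ∈ R, so 13 ∉ Q − R
13 ∉ (Q − R) and 13 ∈ Q, so 13 ∉ (Q − R) − Q
13 ∉ ((Q − R) − Q) and 13 ∈ P, so 13 ∉ ((Q − R) − Q) ∩ P
13 ∈ P and 13 ∈ Q, so 13 ∉ P Δ Q
13 ∈ R and 13 ∉ (P Δ Q), so 13 ∈ R − (P Δ Q)
13 ∉ (((Q − R) − Q) ∩ P) and 13 ∈ (R − (P Δ Q)), so 13 ∉ (((Q − R) − Q) ∩ P) ∩ (R − (P Δ Q))
13 ∈ R, so 13 ∉ R^c
13 ∉ ((((Q − R) − Q) ∩ P) ∩ (R − (P Δ Q))) and 13 ∉ R^c, so 13 ∉ ((((Q − R) − Q) ∩ P) ∩ (R − (P Δ Q))) ∪ R^c

No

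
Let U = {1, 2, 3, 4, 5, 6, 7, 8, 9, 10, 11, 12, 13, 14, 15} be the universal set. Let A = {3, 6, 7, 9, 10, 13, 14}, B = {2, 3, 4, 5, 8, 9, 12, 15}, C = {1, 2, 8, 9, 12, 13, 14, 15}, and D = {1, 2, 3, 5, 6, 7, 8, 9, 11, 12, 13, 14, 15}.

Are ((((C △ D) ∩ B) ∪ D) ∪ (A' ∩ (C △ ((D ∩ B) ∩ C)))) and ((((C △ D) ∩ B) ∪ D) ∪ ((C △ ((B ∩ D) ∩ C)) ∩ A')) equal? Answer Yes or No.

C △ D = {3, 5, 6, 7, 11}
(C △ D) ∩ B = {3, 5}
((C △ D) ∩ B) ∪ D = {1, 2, 3, 5, 6, 7, 8, 9, 11, 12, 13, 14, 15}
A' = {1, 2, 4, 5, 8, 11, 12, 15}
D ∩ B = {2, 3, 5, 8, 9, 12, 15}
(D ∩ B) ∩ C = {2, 8, 9, 12, 15}
C △ ((D ∩ B) ∩ C) = {1, 13, 14}
A' ∩ (C △ ((D ∩ B) ∩ C)) = {1}
(((C △ D) ∩ B) ∪ D) ∪ (A' ∩ (C △ ((D ∩ B) ∩ C))) = {1, 2, 3, 5, 6, 7, 8, 9, 11, 12, 13, 14, 15}
B ∩ D = {2, 3, 5, 8, 9, 12, 15}
(B ∩ D) ∩ C = {2, 8, 9, 12, 15}
C △ ((B ∩ D) ∩ C) = {1, 13, 14}
(C △ ((B ∩ D) ∩ C)) ∩ A' = {1}
(((C △ D) ∩ B) ∪ D) ∪ ((C △ ((B ∩ D) ∩ C)) ∩ A') = {1, 2, 3, 5, 6, 7, 8, 9, 11, 12, 13, 14, 15}
Both equal {1, 2, 3, 5, 6, 7, 8, 9, 11, 12, 13, 14, 15}, so (((C △ D) ∩ B) ∪ D) ∪ (A' ∩ (C △ ((D ∩ B) ∩ C))) = (((C △ D) ∩ B) ∪ D) ∪ ((C △ ((B ∩ D) ∩ C)) ∩ A').

Yes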